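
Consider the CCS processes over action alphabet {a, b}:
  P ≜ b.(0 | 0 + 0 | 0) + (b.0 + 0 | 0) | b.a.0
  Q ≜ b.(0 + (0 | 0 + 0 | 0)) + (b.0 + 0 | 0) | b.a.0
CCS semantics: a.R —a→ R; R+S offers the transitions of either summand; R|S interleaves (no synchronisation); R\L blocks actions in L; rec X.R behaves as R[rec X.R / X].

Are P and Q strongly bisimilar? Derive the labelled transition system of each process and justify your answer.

P ~ Q

LTS(P): 7 reachable states
  s0 = b.(0 | 0 + 0 | 0) + (b.0 + 0 | 0) | b.a.0 has moves =b=> s1, =b=> s2, =b=> s3
  s1 = (b.0 + 0 | 0) | a.0 has moves =a=> s4, =b=> s5
  s2 = 0 | 0 + 0 | 0 has moves (no moves)
  s3 = 0 | b.a.0 has moves =b=> s5
  s4 = (b.0 + 0 | 0) | 0 has moves =b=> s6
  s5 = 0 | a.0 has moves =a=> s6
  s6 = 0 | 0 has moves (no moves)
LTS(Q): 7 reachable states
  t0 = b.(0 + (0 | 0 + 0 | 0)) + (b.0 + 0 | 0) | b.a.0 has moves =b=> t1, =b=> t2, =b=> t3
  t1 = (b.0 + 0 | 0) | a.0 has moves =a=> t4, =b=> t5
  t2 = 0 + (0 | 0 + 0 | 0) has moves (no moves)
  t3 = 0 | b.a.0 has moves =b=> t5
  t4 = (b.0 + 0 | 0) | 0 has moves =b=> t6
  t5 = 0 | a.0 has moves =a=> t6
  t6 = 0 | 0 has moves (no moves)
Coarsest stable partition (strong bisimilarity classes):
  B0 = {s0, t0}
  B1 = {s1, t1}
  B2 = {s5, t5}
  B3 = {s2, s6, t2, t6}
  B4 = {s4, t4}
  B5 = {s3, t3}
s0 ∈ B0, t0 ∈ B0 → same block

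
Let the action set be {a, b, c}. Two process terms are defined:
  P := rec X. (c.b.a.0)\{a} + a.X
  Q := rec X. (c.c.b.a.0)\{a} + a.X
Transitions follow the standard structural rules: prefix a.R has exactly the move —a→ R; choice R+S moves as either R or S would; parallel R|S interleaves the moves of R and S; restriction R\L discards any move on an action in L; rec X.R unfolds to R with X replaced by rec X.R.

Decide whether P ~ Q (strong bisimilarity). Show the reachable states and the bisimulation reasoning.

P ≁ Q

Reachable graph of P (3 states):
  m0 = rec X. (c.b.a.0)\{a} + a.X has moves -a-> m0, -c-> m1
  m1 = (b.a.0)\{a} has moves -b-> m2
  m2 = (a.0)\{a} has moves deadlocked
Reachable graph of Q (4 states):
  n0 = rec X. (c.c.b.a.0)\{a} + a.X has moves -a-> n0, -c-> n1
  n1 = (c.b.a.0)\{a} has moves -c-> n2
  n2 = (b.a.0)\{a} has moves -b-> n3
  n3 = (a.0)\{a} has moves deadlocked
Bisimilarity quotient blocks:
  B0 = {m0}
  B1 = {m1, n2}
  B2 = {m2, n3}
  B3 = {n0}
  B4 = {n1}
m0 ∈ B0, n0 ∈ B3 → different blocks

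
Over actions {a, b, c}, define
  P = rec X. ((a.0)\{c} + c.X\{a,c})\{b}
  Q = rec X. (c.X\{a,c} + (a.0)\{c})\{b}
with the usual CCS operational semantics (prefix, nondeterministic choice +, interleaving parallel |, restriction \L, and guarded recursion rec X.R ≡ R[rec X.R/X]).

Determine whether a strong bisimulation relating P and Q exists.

LTS(P): 3 reachable states
  s0 = rec X. ((a.0)\{c} + c.X\{a,c})\{b} → -a-> s1, -c-> s2
  s1 = 0\{c}\{b} → stopped
  s2 = (rec X. ((a.0)\{c} + c.X\{a,c})\{b})\{a,c}\{b} → stopped
LTS(Q): 3 reachable states
  t0 = rec X. (c.X\{a,c} + (a.0)\{c})\{b} → -a-> t1, -c-> t2
  t1 = 0\{c}\{b} → stopped
  t2 = (rec X. (c.X\{a,c} + (a.0)\{c})\{b})\{a,c}\{b} → stopped
Partition-refinement fixed point:
  B0 = {s0, t0}
  B1 = {s1, s2, t1, t2}
s0 ∈ B0, t0 ∈ B0 → same block

YES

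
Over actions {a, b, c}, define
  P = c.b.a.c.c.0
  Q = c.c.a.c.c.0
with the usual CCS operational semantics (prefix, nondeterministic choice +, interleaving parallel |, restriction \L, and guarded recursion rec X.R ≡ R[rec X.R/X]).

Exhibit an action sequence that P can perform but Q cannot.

Reachable graph of P (6 states):
  u0 = c.b.a.c.c.0 :: -c-> u1
  u1 = b.a.c.c.0 :: -b-> u2
  u2 = a.c.c.0 :: -a-> u3
  u3 = c.c.0 :: -c-> u4
  u4 = c.0 :: -c-> u5
  u5 = 0 :: ∅
Reachable graph of Q (6 states):
  v0 = c.c.a.c.c.0 :: -c-> v1
  v1 = c.a.c.c.0 :: -c-> v2
  v2 = a.c.c.0 :: -a-> v3
  v3 = c.c.0 :: -c-> v4
  v4 = c.0 :: -c-> v5
  v5 = 0 :: ∅
Trace ⟨cb⟩ through P, begin at {u0}:
  [1] c ⇒ {u1}
  [2] b ⇒ {u2}
  — P admits the full trace.
Trace ⟨cb⟩ through Q, begin at {v0}:
  [1] c ⇒ {v1}
  [2] b ⇒ ∅ (Q stuck)

cb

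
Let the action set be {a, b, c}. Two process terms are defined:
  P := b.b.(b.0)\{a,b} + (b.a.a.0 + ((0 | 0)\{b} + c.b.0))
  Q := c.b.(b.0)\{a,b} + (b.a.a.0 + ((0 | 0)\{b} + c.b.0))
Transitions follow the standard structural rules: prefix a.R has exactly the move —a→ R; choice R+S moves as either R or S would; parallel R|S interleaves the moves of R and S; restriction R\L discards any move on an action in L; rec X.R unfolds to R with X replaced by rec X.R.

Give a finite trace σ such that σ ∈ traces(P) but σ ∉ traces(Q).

bb

Reachable graph of P (7 states):
  u0 = b.b.(b.0)\{a,b} + (b.a.a.0 + ((0 | 0)\{b} + c.b.0)) → --b--▸ u1, --b--▸ u2, --c--▸ u3
  u1 = a.a.0 → --a--▸ u4
  u2 = b.(b.0)\{a,b} → --b--▸ u5
  u3 = b.0 → --b--▸ u6
  u4 = a.0 → --a--▸ u6
  u5 = (b.0)\{a,b} → (no moves)
  u6 = 0 → (no moves)
Reachable graph of Q (7 states):
  v0 = c.b.(b.0)\{a,b} + (b.a.a.0 + ((0 | 0)\{b} + c.b.0)) → --b--▸ v1, --c--▸ v2, --c--▸ v3
  v1 = a.a.0 → --a--▸ v4
  v2 = b.(b.0)\{a,b} → --b--▸ v5
  v3 = b.0 → --b--▸ v6
  v4 = a.0 → --a--▸ v6
  v5 = (b.0)\{a,b} → (no moves)
  v6 = 0 → (no moves)
Run σ = ⟨bb⟩ on P: start {u0}
  step 1 (b): {u1, u2}
  step 2 (b): {u5}
  P completes σ.
Run σ = ⟨bb⟩ on Q: start {v0}
  step 1 (b): {v1}
  step 2 (b): ∅ (Q stuck)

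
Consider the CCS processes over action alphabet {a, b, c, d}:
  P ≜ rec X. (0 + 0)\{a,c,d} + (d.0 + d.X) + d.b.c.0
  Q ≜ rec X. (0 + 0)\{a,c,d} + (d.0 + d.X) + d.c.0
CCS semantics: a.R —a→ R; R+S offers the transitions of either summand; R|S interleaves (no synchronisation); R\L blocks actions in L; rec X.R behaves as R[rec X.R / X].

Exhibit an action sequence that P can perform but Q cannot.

LTS(P): 4 reachable states
  s0 = rec X. (0 + 0)\{a,c,d} + (d.0 + d.X) + d.b.c.0 ⊢ =d=> s0, =d=> s1, =d=> s2
  s1 = 0 ⊢ (no moves)
  s2 = b.c.0 ⊢ =b=> s3
  s3 = c.0 ⊢ =c=> s1
LTS(Q): 3 reachable states
  t0 = rec X. (0 + 0)\{a,c,d} + (d.0 + d.X) + d.c.0 ⊢ =d=> t0, =d=> t1, =d=> t2
  t1 = 0 ⊢ (no moves)
  t2 = c.0 ⊢ =c=> t1
Run σ = ⟨db⟩ on P: start {s0}
  [1] d ⇒ {s0, s1, s2}
  [2] b ⇒ {s3}
  ✓ P
Run σ = ⟨db⟩ on Q: start {t0}
  [1] d ⇒ {t0, t1, t2}
  [2] b ⇒ no successor for Q

db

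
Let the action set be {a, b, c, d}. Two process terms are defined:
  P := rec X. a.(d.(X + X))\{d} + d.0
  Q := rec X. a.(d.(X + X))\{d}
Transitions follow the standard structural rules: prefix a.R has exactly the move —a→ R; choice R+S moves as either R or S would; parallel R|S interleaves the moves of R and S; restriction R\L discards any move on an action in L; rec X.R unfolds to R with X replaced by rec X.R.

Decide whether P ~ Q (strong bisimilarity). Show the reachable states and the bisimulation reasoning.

LTS(P): 3 reachable states
  m0 = rec X. a.(d.(X + X))\{d} + d.0 → ··a··> m1, ··d··> m2
  m1 = (d.((rec X. a.(d.(X + X))\{d} + d.0) + (rec X. a.(d.(X + X))\{d} + d.0)))\{d} → deadlocked
  m2 = 0 → deadlocked
LTS(Q): 2 reachable states
  n0 = rec X. a.(d.(X + X))\{d} → ··a··> n1
  n1 = (d.((rec X. a.(d.(X + X))\{d}) + (rec X. a.(d.(X + X))\{d})))\{d} → deadlocked
Coarsest stable partition (strong bisimilarity classes):
  B0 = {m0}
  B1 = {m1, m2, n1}
  B2 = {n0}
m0 ∈ B0, n0 ∈ B2 → different blocks

NO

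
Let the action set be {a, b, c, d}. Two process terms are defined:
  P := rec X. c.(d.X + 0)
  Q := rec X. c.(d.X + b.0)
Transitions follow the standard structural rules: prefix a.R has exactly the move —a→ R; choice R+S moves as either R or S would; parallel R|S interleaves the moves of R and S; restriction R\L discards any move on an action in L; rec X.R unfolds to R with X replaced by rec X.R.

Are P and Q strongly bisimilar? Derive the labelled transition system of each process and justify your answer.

P ≁ Q

Reachable graph of P (2 states):
  u0 = rec X. c.(d.X + 0) | --c--▸ u1
  u1 = d.(rec X. c.(d.X + 0)) + 0 | --d--▸ u0
Reachable graph of Q (3 states):
  v0 = rec X. c.(d.X + b.0) | --c--▸ v1
  v1 = d.(rec X. c.(d.X + b.0)) + b.0 | --b--▸ v2, --d--▸ v0
  v2 = 0 | ∅
Partition-refinement fixed point:
  B0 = {u0}
  B1 = {u1}
  B2 = {v0}
  B3 = {v1}
  B4 = {v2}
u0 ∈ B0, v0 ∈ B2 → different blocks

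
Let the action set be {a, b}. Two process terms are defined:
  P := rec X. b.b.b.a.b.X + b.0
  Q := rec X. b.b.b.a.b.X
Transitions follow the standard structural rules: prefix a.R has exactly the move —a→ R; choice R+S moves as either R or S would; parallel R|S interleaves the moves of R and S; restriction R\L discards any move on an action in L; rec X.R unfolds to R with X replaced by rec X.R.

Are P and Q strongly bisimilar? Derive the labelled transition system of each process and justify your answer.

NO

LTS(P): 6 reachable states
  m0 = rec X. b.b.b.a.b.X + b.0 :: =b=> m1, =b=> m2
  m1 = 0 :: ·
  m2 = b.b.a.b.(rec X. b.b.b.a.b.X + b.0) :: =b=> m3
  m3 = b.a.b.(rec X. b.b.b.a.b.X + b.0) :: =b=> m4
  m4 = a.b.(rec X. b.b.b.a.b.X + b.0) :: =a=> m5
  m5 = b.(rec X. b.b.b.a.b.X + b.0) :: =b=> m0
LTS(Q): 5 reachable states
  n0 = rec X. b.b.b.a.b.X :: =b=> n1
  n1 = b.b.a.b.(rec X. b.b.b.a.b.X) :: =b=> n2
  n2 = b.a.b.(rec X. b.b.b.a.b.X) :: =b=> n3
  n3 = a.b.(rec X. b.b.b.a.b.X) :: =a=> n4
  n4 = b.(rec X. b.b.b.a.b.X) :: =b=> n0
Coarsest stable partition (strong bisimilarity classes):
  B0 = {m0}
  B1 = {m2}
  B2 = {m3}
  B3 = {m4}
  B4 = {m5}
  B5 = {m1}
  B6 = {n0}
  B7 = {n1}
  B8 = {n2}
  B9 = {n3}
  B10 = {n4}
m0 ∈ B0, n0 ∈ B6 → different blocks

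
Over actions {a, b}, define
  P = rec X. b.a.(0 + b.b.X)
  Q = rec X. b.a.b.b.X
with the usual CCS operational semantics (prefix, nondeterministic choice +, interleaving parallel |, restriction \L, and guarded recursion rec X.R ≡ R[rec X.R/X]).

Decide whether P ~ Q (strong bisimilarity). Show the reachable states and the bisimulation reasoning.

YES

Reachable graph of P (4 states):
  m0 = rec X. b.a.(0 + b.b.X) ⊢ ··b··> m1
  m1 = a.(0 + b.b.(rec X. b.a.(0 + b.b.X))) ⊢ ··a··> m2
  m2 = 0 + b.b.(rec X. b.a.(0 + b.b.X)) ⊢ ··b··> m3
  m3 = b.(rec X. b.a.(0 + b.b.X)) ⊢ ··b··> m0
Reachable graph of Q (4 states):
  n0 = rec X. b.a.b.b.X ⊢ ··b··> n1
  n1 = a.b.b.(rec X. b.a.b.b.X) ⊢ ··a··> n2
  n2 = b.b.(rec X. b.a.b.b.X) ⊢ ··b··> n3
  n3 = b.(rec X. b.a.b.b.X) ⊢ ··b··> n0
Coarsest stable partition (strong bisimilarity classes):
  B0 = {m0, n0}
  B1 = {m1, n1}
  B2 = {m2, n2}
  B3 = {m3, n3}
m0 ∈ B0, n0 ∈ B0 → same block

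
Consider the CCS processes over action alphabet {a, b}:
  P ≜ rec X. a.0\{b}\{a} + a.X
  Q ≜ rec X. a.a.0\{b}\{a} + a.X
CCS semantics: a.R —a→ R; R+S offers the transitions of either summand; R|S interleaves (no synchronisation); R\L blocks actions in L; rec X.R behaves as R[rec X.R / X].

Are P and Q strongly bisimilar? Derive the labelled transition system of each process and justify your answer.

LTS(P): 2 reachable states
  p0 = rec X. a.0\{b}\{a} + a.X :: --a--▸ p0, --a--▸ p1
  p1 = 0\{b}\{a} :: deadlocked
LTS(Q): 3 reachable states
  q0 = rec X. a.a.0\{b}\{a} + a.X :: --a--▸ q0, --a--▸ q1
  q1 = a.0\{b}\{a} :: --a--▸ q2
  q2 = 0\{b}\{a} :: deadlocked
Bisimilarity quotient blocks:
  B0 = {p0}
  B1 = {p1, q2}
  B2 = {q0}
  B3 = {q1}
p0 ∈ B0, q0 ∈ B2 → different blocks

P ≁ Q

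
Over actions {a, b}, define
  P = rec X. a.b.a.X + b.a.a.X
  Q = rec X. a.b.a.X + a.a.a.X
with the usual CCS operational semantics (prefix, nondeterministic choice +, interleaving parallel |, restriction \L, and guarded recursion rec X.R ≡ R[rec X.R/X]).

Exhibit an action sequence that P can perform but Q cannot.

Reachable graph of P (4 states):
  p0 = rec X. a.b.a.X + b.a.a.X ⊢ -a-> p1, -b-> p2
  p1 = b.a.(rec X. a.b.a.X + b.a.a.X) ⊢ -b-> p3
  p2 = a.a.(rec X. a.b.a.X + b.a.a.X) ⊢ -a-> p3
  p3 = a.(rec X. a.b.a.X + b.a.a.X) ⊢ -a-> p0
Reachable graph of Q (4 states):
  q0 = rec X. a.b.a.X + a.a.a.X ⊢ -a-> q1, -a-> q2
  q1 = a.a.(rec X. a.b.a.X + a.a.a.X) ⊢ -a-> q3
  q2 = b.a.(rec X. a.b.a.X + a.a.a.X) ⊢ -b-> q3
  q3 = a.(rec X. a.b.a.X + a.a.a.X) ⊢ -a-> q0
Executing b from P (initial set {p0}):
  step 1 (b): {p2}
  — P admits the full trace.
Executing b from Q (initial set {q0}):
  step 1 (b): no successor for Q

b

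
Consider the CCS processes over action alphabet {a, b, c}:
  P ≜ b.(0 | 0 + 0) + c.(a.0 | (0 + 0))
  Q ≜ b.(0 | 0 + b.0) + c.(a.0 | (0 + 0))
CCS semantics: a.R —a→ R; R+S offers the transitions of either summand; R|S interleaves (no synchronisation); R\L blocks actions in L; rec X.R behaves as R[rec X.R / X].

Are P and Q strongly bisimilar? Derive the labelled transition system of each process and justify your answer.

NO

P's transition system — 4 states:
  u0 = b.(0 | 0 + 0) + c.(a.0 | (0 + 0)) :: =b=> u1, =c=> u2
  u1 = 0 | 0 + 0 :: ·
  u2 = a.0 | (0 + 0) :: =a=> u3
  u3 = 0 | (0 + 0) :: ·
Q's transition system — 5 states:
  v0 = b.(0 | 0 + b.0) + c.(a.0 | (0 + 0)) :: =b=> v1, =c=> v2
  v1 = 0 | 0 + b.0 :: =b=> v3
  v2 = a.0 | (0 + 0) :: =a=> v4
  v3 = 0 :: ·
  v4 = 0 | (0 + 0) :: ·
Partition-refinement fixed point:
  B0 = {u0}
  B1 = {u2, v2}
  B2 = {u1, u3, v3, v4}
  B3 = {v0}
  B4 = {v1}
u0 ∈ B0, v0 ∈ B3 → different blocks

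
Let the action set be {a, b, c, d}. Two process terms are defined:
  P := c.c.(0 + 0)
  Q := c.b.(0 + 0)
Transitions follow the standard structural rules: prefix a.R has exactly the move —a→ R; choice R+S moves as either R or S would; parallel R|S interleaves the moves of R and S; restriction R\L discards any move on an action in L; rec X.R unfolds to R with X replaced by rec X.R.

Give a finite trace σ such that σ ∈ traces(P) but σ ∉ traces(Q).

P's transition system — 3 states:
  m0 = c.c.(0 + 0) | -c-> m1
  m1 = c.(0 + 0) | -c-> m2
  m2 = 0 + 0 | (no moves)
Q's transition system — 3 states:
  n0 = c.b.(0 + 0) | -c-> n1
  n1 = b.(0 + 0) | -b-> n2
  n2 = 0 + 0 | (no moves)
Trace ⟨cc⟩ through P, begin at {m0}:
  step 1 (c): {m1}
  step 2 (c): {m2}
  ✓ P
Trace ⟨cc⟩ through Q, begin at {n0}:
  step 1 (c): {n1}
  step 2 (c): ∅  — Q cannot continue

cc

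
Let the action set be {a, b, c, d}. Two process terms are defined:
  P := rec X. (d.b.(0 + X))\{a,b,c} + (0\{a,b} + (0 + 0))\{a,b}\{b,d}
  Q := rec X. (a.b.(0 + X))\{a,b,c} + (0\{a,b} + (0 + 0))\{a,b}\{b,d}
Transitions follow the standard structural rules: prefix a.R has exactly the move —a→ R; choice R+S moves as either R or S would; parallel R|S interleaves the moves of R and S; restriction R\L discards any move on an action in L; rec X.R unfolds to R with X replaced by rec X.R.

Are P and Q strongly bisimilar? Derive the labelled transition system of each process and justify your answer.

P ≁ Q

LTS(P): 2 reachable states
  u0 = rec X. (d.b.(0 + X))\{a,b,c} + (0\{a,b} + (0 + 0))\{a,b}\{b,d} | —d→ u1
  u1 = (b.(0 + (rec X. (d.b.(0 + X))\{a,b,c} + (0\{a,b} + (0 + 0))\{a,b}\{b,d})))\{a,b,c} | (no moves)
LTS(Q): 1 reachable states
  v0 = rec X. (a.b.(0 + X))\{a,b,c} + (0\{a,b} + (0 + 0))\{a,b}\{b,d} | (no moves)
Coarsest stable partition (strong bisimilarity classes):
  B0 = {u0}
  B1 = {u1, v0}
u0 ∈ B0, v0 ∈ B1 → different blocks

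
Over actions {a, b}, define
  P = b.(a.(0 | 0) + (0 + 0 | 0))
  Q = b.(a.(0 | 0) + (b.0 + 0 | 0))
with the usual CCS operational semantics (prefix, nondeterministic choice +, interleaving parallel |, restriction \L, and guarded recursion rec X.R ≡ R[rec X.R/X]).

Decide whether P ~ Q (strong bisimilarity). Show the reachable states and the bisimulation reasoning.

Reachable graph of P (3 states):
  u0 = b.(a.(0 | 0) + (0 + 0 | 0)) :: --b--▸ u1
  u1 = a.(0 | 0) + (0 + 0 | 0) :: --a--▸ u2
  u2 = 0 | 0 :: deadlocked
Reachable graph of Q (4 states):
  v0 = b.(a.(0 | 0) + (b.0 + 0 | 0)) :: --b--▸ v1
  v1 = a.(0 | 0) + (b.0 + 0 | 0) :: --a--▸ v2, --b--▸ v3
  v2 = 0 | 0 :: deadlocked
  v3 = 0 :: deadlocked
Bisimilarity quotient blocks:
  B0 = {u0}
  B1 = {u1}
  B2 = {u2, v2, v3}
  B3 = {v0}
  B4 = {v1}
u0 ∈ B0, v0 ∈ B3 → different blocks

not bisimilar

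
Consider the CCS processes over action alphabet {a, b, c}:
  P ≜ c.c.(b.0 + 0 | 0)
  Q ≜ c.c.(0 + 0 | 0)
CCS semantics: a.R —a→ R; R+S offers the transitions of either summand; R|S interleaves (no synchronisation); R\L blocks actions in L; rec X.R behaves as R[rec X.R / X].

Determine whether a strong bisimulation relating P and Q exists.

P's transition system — 4 states:
  p0 = c.c.(b.0 + 0 | 0) | ··c··> p1
  p1 = c.(b.0 + 0 | 0) | ··c··> p2
  p2 = b.0 + 0 | 0 | ··b··> p3
  p3 = 0 | stopped
Q's transition system — 3 states:
  q0 = c.c.(0 + 0 | 0) | ··c··> q1
  q1 = c.(0 + 0 | 0) | ··c··> q2
  q2 = 0 + 0 | 0 | stopped
Coarsest stable partition (strong bisimilarity classes):
  B0 = {p0}
  B1 = {p1}
  B2 = {p2}
  B3 = {p3, q2}
  B4 = {q0}
  B5 = {q1}
p0 ∈ B0, q0 ∈ B4 → different blocks

not bisimilar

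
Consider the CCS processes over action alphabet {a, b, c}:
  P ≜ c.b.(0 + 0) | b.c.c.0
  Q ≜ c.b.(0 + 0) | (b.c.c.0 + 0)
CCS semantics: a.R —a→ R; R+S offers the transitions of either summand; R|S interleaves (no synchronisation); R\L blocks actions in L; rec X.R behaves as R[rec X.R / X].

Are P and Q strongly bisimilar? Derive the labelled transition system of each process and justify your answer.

bisimilar

P's transition system — 12 states:
  m0 = c.b.(0 + 0) | b.c.c.0 ⊢ =b=> m1, =c=> m2
  m1 = c.b.(0 + 0) | c.c.0 ⊢ =c=> m3, =c=> m4
  m2 = b.(0 + 0) | b.c.c.0 ⊢ =b=> m3, =b=> m5
  m3 = b.(0 + 0) | c.c.0 ⊢ =b=> m6, =c=> m7
  m4 = c.b.(0 + 0) | c.0 ⊢ =c=> m7, =c=> m8
  m5 = (0 + 0) | b.c.c.0 ⊢ =b=> m6
  m6 = (0 + 0) | c.c.0 ⊢ =c=> m9
  m7 = b.(0 + 0) | c.0 ⊢ =b=> m9, =c=> m10
  m8 = c.b.(0 + 0) | 0 ⊢ =c=> m10
  m9 = (0 + 0) | c.0 ⊢ =c=> m11
  m10 = b.(0 + 0) | 0 ⊢ =b=> m11
  m11 = (0 + 0) | 0 ⊢ stopped
Q's transition system — 12 states:
  n0 = c.b.(0 + 0) | (b.c.c.0 + 0) ⊢ =b=> n1, =c=> n2
  n1 = c.b.(0 + 0) | c.c.0 ⊢ =c=> n3, =c=> n4
  n2 = b.(0 + 0) | (b.c.c.0 + 0) ⊢ =b=> n3, =b=> n5
  n3 = b.(0 + 0) | c.c.0 ⊢ =b=> n6, =c=> n7
  n4 = c.b.(0 + 0) | c.0 ⊢ =c=> n7, =c=> n8
  n5 = (0 + 0) | (b.c.c.0 + 0) ⊢ =b=> n6
  n6 = (0 + 0) | c.c.0 ⊢ =c=> n9
  n7 = b.(0 + 0) | c.0 ⊢ =b=> n9, =c=> n10
  n8 = c.b.(0 + 0) | 0 ⊢ =c=> n10
  n9 = (0 + 0) | c.0 ⊢ =c=> n11
  n10 = b.(0 + 0) | 0 ⊢ =b=> n11
  n11 = (0 + 0) | 0 ⊢ stopped
Coarsest stable partition (strong bisimilarity classes):
  B0 = {m0, n0}
  B1 = {m1, n1}
  B2 = {m3, n3}
  B3 = {m7, n7}
  B4 = {m9, n9}
  B5 = {m11, n11}
  B6 = {m10, n10}
  B7 = {m6, n6}
  B8 = {m4, n4}
  B9 = {m8, n8}
  B10 = {m2, n2}
  B11 = {m5, n5}
m0 ∈ B0, n0 ∈ B0 → same block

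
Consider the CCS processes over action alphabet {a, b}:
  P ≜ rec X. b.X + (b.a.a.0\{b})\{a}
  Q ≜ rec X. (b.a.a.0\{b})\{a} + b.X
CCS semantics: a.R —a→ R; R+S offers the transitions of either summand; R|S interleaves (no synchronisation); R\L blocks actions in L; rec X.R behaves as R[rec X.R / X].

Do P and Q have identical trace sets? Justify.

LTS(P): 2 reachable states
  s0 = rec X. b.X + (b.a.a.0\{b})\{a} → -b-> s0, -b-> s1
  s1 = (a.a.0\{b})\{a} → ·
LTS(Q): 2 reachable states
  t0 = rec X. (b.a.a.0\{b})\{a} + b.X → -b-> t0, -b-> t1
  t1 = (a.a.0\{b})\{a} → ·
Coarsest stable partition (strong bisimilarity classes):
  B0 = {s0, t0}
  B1 = {s1, t1}
s0 ∈ B0, t0 ∈ B0 → same block
Bisimilar ⇒ trace-equivalent.

trace-equivalent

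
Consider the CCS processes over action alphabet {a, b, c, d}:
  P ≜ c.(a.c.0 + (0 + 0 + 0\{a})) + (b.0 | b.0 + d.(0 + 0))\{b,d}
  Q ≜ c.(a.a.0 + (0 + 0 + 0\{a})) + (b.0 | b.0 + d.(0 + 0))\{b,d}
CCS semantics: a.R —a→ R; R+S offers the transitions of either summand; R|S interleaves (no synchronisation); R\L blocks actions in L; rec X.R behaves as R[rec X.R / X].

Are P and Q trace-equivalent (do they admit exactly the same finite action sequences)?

Reachable graph of P (4 states):
  m0 = c.(a.c.0 + (0 + 0 + 0\{a})) + (b.0 | b.0 + d.(0 + 0))\{b,d} has moves ··c··> m1
  m1 = a.c.0 + (0 + 0 + 0\{a}) has moves ··a··> m2
  m2 = c.0 has moves ··c··> m3
  m3 = 0 has moves (no moves)
Reachable graph of Q (4 states):
  n0 = c.(a.a.0 + (0 + 0 + 0\{a})) + (b.0 | b.0 + d.(0 + 0))\{b,d} has moves ··c··> n1
  n1 = a.a.0 + (0 + 0 + 0\{a}) has moves ··a··> n2
  n2 = a.0 has moves ··a··> n3
  n3 = 0 has moves (no moves)
Executing cac from P (initial set {m0}):
  after c @ step 1: {m1}
  after a @ step 2: {m2}
  after c @ step 3: {m3}
  — P admits the full trace.
Executing cac from Q (initial set {n0}):
  after c @ step 1: {n1}
  after a @ step 2: {n2}
  after c @ step 3: ∅ (Q stuck)

NO — witness ⟨cac⟩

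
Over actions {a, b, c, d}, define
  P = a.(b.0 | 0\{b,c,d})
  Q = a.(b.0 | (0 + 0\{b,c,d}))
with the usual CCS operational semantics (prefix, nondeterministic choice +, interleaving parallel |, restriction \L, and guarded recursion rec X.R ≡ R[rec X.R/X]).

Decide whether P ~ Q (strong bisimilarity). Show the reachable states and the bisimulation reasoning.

YES

Reachable graph of P (3 states):
  u0 = a.(b.0 | 0\{b,c,d}) has moves —a→ u1
  u1 = b.0 | 0\{b,c,d} has moves —b→ u2
  u2 = 0 | 0\{b,c,d} has moves ·
Reachable graph of Q (3 states):
  v0 = a.(b.0 | (0 + 0\{b,c,d})) has moves —a→ v1
  v1 = b.0 | (0 + 0\{b,c,d}) has moves —b→ v2
  v2 = 0 | (0 + 0\{b,c,d}) has moves ·
Bisimilarity quotient blocks:
  B0 = {u0, v0}
  B1 = {u1, v1}
  B2 = {u2, v2}
u0 ∈ B0, v0 ∈ B0 → same block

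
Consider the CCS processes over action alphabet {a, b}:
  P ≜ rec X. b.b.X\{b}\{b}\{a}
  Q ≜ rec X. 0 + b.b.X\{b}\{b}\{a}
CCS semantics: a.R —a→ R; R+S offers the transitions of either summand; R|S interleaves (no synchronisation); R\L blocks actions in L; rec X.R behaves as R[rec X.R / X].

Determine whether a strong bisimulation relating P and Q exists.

LTS(P): 3 reachable states
  u0 = rec X. b.b.X\{b}\{b}\{a} ⊢ --b--▸ u1
  u1 = b.(rec X. b.b.X\{b}\{b}\{a})\{b}\{b}\{a} ⊢ --b--▸ u2
  u2 = (rec X. b.b.X\{b}\{b}\{a})\{b}\{b}\{a} ⊢ (no moves)
LTS(Q): 3 reachable states
  v0 = rec X. 0 + b.b.X\{b}\{b}\{a} ⊢ --b--▸ v1
  v1 = b.(rec X. 0 + b.b.X\{b}\{b}\{a})\{b}\{b}\{a} ⊢ --b--▸ v2
  v2 = (rec X. 0 + b.b.X\{b}\{b}\{a})\{b}\{b}\{a} ⊢ (no moves)
Partition-refinement fixed point:
  B0 = {u0, v0}
  B1 = {u1, v1}
  B2 = {u2, v2}
u0 ∈ B0, v0 ∈ B0 → same block

P ~ Q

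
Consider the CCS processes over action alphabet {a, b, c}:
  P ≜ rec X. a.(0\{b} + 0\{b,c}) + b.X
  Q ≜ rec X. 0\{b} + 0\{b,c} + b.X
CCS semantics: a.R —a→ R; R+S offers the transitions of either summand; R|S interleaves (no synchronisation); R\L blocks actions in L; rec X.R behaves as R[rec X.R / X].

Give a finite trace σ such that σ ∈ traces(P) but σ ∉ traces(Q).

LTS(P): 2 reachable states
  u0 = rec X. a.(0\{b} + 0\{b,c}) + b.X | =a=> u1, =b=> u0
  u1 = 0\{b} + 0\{b,c} | ∅
LTS(Q): 1 reachable states
  v0 = rec X. 0\{b} + 0\{b,c} + b.X | =b=> v0
Executing a from P (initial set {u0}):
  [1] a ⇒ {u1}
  ✓ P
Executing a from Q (initial set {v0}):
  [1] a ⇒ no successor for Q

a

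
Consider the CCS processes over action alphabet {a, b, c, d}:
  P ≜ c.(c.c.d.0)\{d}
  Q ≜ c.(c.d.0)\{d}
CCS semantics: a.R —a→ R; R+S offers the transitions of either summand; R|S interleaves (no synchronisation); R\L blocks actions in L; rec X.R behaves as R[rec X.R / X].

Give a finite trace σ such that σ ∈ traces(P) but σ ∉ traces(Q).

P's transition system — 4 states:
  p0 = c.(c.c.d.0)\{d} ⊢ -c-> p1
  p1 = (c.c.d.0)\{d} ⊢ -c-> p2
  p2 = (c.d.0)\{d} ⊢ -c-> p3
  p3 = (d.0)\{d} ⊢ (no moves)
Q's transition system — 3 states:
  q0 = c.(c.d.0)\{d} ⊢ -c-> q1
  q1 = (c.d.0)\{d} ⊢ -c-> q2
  q2 = (d.0)\{d} ⊢ (no moves)
Run σ = ⟨ccc⟩ on P: start {p0}
  step 1 (c): {p1}
  step 2 (c): {p2}
  step 3 (c): {p3}
  P completes σ.
Run σ = ⟨ccc⟩ on Q: start {q0}
  step 1 (c): {q1}
  step 2 (c): {q2}
  step 3 (c): ∅ (Q stuck)

ccc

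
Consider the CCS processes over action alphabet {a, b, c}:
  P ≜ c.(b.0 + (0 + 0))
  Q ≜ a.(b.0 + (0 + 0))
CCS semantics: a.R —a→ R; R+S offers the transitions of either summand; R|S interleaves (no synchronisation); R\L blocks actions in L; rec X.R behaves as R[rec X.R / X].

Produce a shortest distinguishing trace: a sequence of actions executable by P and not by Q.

Reachable graph of P (3 states):
  s0 = c.(b.0 + (0 + 0)) → =c=> s1
  s1 = b.0 + (0 + 0) → =b=> s2
  s2 = 0 → ·
Reachable graph of Q (3 states):
  t0 = a.(b.0 + (0 + 0)) → =a=> t1
  t1 = b.0 + (0 + 0) → =b=> t2
  t2 = 0 → ·
Trace ⟨c⟩ through P, begin at {s0}:
  after c @ step 1: {s1}
  ✓ P
Trace ⟨c⟩ through Q, begin at {t0}:
  after c @ step 1: ∅  — Q cannot continue

c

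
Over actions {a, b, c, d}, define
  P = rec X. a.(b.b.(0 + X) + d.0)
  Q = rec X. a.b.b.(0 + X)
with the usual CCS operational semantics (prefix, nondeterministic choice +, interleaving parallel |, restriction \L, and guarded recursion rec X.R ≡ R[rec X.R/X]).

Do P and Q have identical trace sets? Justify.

traces(P) ≠ traces(Q) — witness ⟨ad⟩

P's transition system — 5 states:
  m0 = rec X. a.(b.b.(0 + X) + d.0) → —a→ m1
  m1 = b.b.(0 + (rec X. a.(b.b.(0 + X) + d.0))) + d.0 → —b→ m2, —d→ m3
  m2 = b.(0 + (rec X. a.(b.b.(0 + X) + d.0))) → —b→ m4
  m3 = 0 → (no moves)
  m4 = 0 + (rec X. a.(b.b.(0 + X) + d.0)) → —a→ m1
Q's transition system — 4 states:
  n0 = rec X. a.b.b.(0 + X) → —a→ n1
  n1 = b.b.(0 + (rec X. a.b.b.(0 + X))) → —b→ n2
  n2 = b.(0 + (rec X. a.b.b.(0 + X))) → —b→ n3
  n3 = 0 + (rec X. a.b.b.(0 + X)) → —a→ n1
Run σ = ⟨ad⟩ on P: start {m0}
  step 1 (a): {m1}
  step 2 (d): {m3}
  — P admits the full trace.
Run σ = ⟨ad⟩ on Q: start {n0}
  step 1 (a): {n1}
  step 2 (d): ∅  — Q cannot continue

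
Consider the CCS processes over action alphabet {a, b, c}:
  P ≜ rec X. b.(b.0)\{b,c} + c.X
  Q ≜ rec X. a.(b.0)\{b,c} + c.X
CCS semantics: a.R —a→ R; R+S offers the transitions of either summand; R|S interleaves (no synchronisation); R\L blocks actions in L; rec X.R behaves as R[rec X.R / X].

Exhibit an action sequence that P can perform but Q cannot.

Reachable graph of P (2 states):
  p0 = rec X. b.(b.0)\{b,c} + c.X | -b-> p1, -c-> p0
  p1 = (b.0)\{b,c} | deadlocked
Reachable graph of Q (2 states):
  q0 = rec X. a.(b.0)\{b,c} + c.X | -a-> q1, -c-> q0
  q1 = (b.0)\{b,c} | deadlocked
Trace ⟨b⟩ through P, begin at {p0}:
  step 1 (b): {p1}
  P completes σ.
Trace ⟨b⟩ through Q, begin at {q0}:
  step 1 (b): ∅ (Q stuck)

b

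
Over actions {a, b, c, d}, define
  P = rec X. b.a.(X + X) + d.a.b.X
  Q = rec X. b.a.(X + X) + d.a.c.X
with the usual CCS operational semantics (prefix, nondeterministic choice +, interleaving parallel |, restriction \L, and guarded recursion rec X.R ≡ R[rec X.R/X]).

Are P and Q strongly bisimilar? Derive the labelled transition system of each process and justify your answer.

NO

P's transition system — 5 states:
  p0 = rec X. b.a.(X + X) + d.a.b.X → ··b··> p1, ··d··> p2
  p1 = a.((rec X. b.a.(X + X) + d.a.b.X) + (rec X. b.a.(X + X) + d.a.b.X)) → ··a··> p3
  p2 = a.b.(rec X. b.a.(X + X) + d.a.b.X) → ··a··> p4
  p3 = (rec X. b.a.(X + X) + d.a.b.X) + (rec X. b.a.(X + X) + d.a.b.X) → ··b··> p1, ··d··> p2
  p4 = b.(rec X. b.a.(X + X) + d.a.b.X) → ··b··> p0
Q's transition system — 5 states:
  q0 = rec X. b.a.(X + X) + d.a.c.X → ··b··> q1, ··d··> q2
  q1 = a.((rec X. b.a.(X + X) + d.a.c.X) + (rec X. b.a.(X + X) + d.a.c.X)) → ··a··> q3
  q2 = a.c.(rec X. b.a.(X + X) + d.a.c.X) → ··a··> q4
  q3 = (rec X. b.a.(X + X) + d.a.c.X) + (rec X. b.a.(X + X) + d.a.c.X) → ··b··> q1, ··d··> q2
  q4 = c.(rec X. b.a.(X + X) + d.a.c.X) → ··c··> q0
Coarsest stable partition (strong bisimilarity classes):
  B0 = {p0, p3}
  B1 = {p2}
  B2 = {p4}
  B3 = {p1}
  B4 = {q0, q3}
  B5 = {q2}
  B6 = {q4}
  B7 = {q1}
p0 ∈ B0, q0 ∈ B4 → different blocks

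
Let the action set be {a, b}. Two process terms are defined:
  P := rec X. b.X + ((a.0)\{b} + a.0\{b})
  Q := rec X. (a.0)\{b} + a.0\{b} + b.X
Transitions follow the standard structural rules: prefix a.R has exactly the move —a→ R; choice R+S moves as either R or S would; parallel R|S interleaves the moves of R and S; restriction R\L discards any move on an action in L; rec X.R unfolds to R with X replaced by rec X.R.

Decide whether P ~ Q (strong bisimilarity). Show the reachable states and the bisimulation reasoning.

LTS(P): 2 reachable states
  p0 = rec X. b.X + ((a.0)\{b} + a.0\{b}) has moves --a--▸ p1, --b--▸ p0
  p1 = 0\{b} has moves stopped
LTS(Q): 2 reachable states
  q0 = rec X. (a.0)\{b} + a.0\{b} + b.X has moves --a--▸ q1, --b--▸ q0
  q1 = 0\{b} has moves stopped
Bisimilarity quotient blocks:
  B0 = {p0, q0}
  B1 = {p1, q1}
p0 ∈ B0, q0 ∈ B0 → same block

YES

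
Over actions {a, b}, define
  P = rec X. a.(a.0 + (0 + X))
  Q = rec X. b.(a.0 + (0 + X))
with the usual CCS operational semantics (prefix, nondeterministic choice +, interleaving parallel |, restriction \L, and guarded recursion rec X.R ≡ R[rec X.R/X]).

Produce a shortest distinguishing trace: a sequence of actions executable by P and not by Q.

a

P's transition system — 3 states:
  p0 = rec X. a.(a.0 + (0 + X)) :: -a-> p1
  p1 = a.0 + (0 + (rec X. a.(a.0 + (0 + X)))) :: -a-> p1, -a-> p2
  p2 = 0 :: (no moves)
Q's transition system — 3 states:
  q0 = rec X. b.(a.0 + (0 + X)) :: -b-> q1
  q1 = a.0 + (0 + (rec X. b.(a.0 + (0 + X)))) :: -a-> q2, -b-> q1
  q2 = 0 :: (no moves)
Executing a from P (initial set {p0}):
  [1] a ⇒ {p1}
  ✓ P
Executing a from Q (initial set {q0}):
  [1] a ⇒ no successor for Q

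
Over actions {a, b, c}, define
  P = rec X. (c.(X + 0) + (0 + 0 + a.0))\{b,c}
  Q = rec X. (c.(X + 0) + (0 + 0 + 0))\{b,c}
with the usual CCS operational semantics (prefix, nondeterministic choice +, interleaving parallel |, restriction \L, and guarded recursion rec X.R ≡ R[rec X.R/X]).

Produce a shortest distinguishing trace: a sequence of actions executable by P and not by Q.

Reachable graph of P (2 states):
  u0 = rec X. (c.(X + 0) + (0 + 0 + a.0))\{b,c} | —a→ u1
  u1 = 0\{b,c} | stopped
Reachable graph of Q (1 states):
  v0 = rec X. (c.(X + 0) + (0 + 0 + 0))\{b,c} | stopped
Executing a from P (initial set {u0}):
  after a @ step 1: {u1}
  ✓ P
Executing a from Q (initial set {v0}):
  after a @ step 1: no successor for Q

a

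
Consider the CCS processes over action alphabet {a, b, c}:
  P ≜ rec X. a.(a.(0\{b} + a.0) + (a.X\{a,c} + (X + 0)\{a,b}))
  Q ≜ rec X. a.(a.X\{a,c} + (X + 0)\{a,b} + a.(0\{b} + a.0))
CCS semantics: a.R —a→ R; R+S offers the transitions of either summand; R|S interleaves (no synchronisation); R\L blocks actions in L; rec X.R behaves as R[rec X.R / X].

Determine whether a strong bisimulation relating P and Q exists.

Reachable graph of P (5 states):
  s0 = rec X. a.(a.(0\{b} + a.0) + (a.X\{a,c} + (X + 0)\{a,b})) :: —a→ s1
  s1 = a.(0\{b} + a.0) + (a.(rec X. a.(a.(0\{b} + a.0) + (a.X\{a,c} + (X + 0)\{a,b})))\{a,c} + ((rec X. a.(a.(0\{b} + a.0) + (a.X\{a,c} + (X + 0)\{a,b}))) + 0)\{a,b}) :: —a→ s2, —a→ s3
  s2 = (rec X. a.(a.(0\{b} + a.0) + (a.X\{a,c} + (X + 0)\{a,b})))\{a,c} :: (no moves)
  s3 = 0\{b} + a.0 :: —a→ s4
  s4 = 0 :: (no moves)
Reachable graph of Q (5 states):
  t0 = rec X. a.(a.X\{a,c} + (X + 0)\{a,b} + a.(0\{b} + a.0)) :: —a→ t1
  t1 = a.(rec X. a.(a.X\{a,c} + (X + 0)\{a,b} + a.(0\{b} + a.0)))\{a,c} + ((rec X. a.(a.X\{a,c} + (X + 0)\{a,b} + a.(0\{b} + a.0))) + 0)\{a,b} + a.(0\{b} + a.0) :: —a→ t2, —a→ t3
  t2 = (rec X. a.(a.X\{a,c} + (X + 0)\{a,b} + a.(0\{b} + a.0)))\{a,c} :: (no moves)
  t3 = 0\{b} + a.0 :: —a→ t4
  t4 = 0 :: (no moves)
Partition-refinement fixed point:
  B0 = {s0, t0}
  B1 = {s1, t1}
  B2 = {s3, t3}
  B3 = {s2, s4, t2, t4}
s0 ∈ B0, t0 ∈ B0 → same block

YES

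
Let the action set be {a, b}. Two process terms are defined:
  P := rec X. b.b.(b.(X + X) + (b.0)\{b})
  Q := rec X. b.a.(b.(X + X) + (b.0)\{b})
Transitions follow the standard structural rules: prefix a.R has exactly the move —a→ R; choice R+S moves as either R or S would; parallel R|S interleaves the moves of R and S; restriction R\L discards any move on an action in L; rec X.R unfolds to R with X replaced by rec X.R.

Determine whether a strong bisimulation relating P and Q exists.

Reachable graph of P (4 states):
  s0 = rec X. b.b.(b.(X + X) + (b.0)\{b}) :: —b→ s1
  s1 = b.(b.((rec X. b.b.(b.(X + X) + (b.0)\{b})) + (rec X. b.b.(b.(X + X) + (b.0)\{b}))) + (b.0)\{b}) :: —b→ s2
  s2 = b.((rec X. b.b.(b.(X + X) + (b.0)\{b})) + (rec X. b.b.(b.(X + X) + (b.0)\{b}))) + (b.0)\{b} :: —b→ s3
  s3 = (rec X. b.b.(b.(X + X) + (b.0)\{b})) + (rec X. b.b.(b.(X + X) + (b.0)\{b})) :: —b→ s1
Reachable graph of Q (4 states):
  t0 = rec X. b.a.(b.(X + X) + (b.0)\{b}) :: —b→ t1
  t1 = a.(b.((rec X. b.a.(b.(X + X) + (b.0)\{b})) + (rec X. b.a.(b.(X + X) + (b.0)\{b}))) + (b.0)\{b}) :: —a→ t2
  t2 = b.((rec X. b.a.(b.(X + X) + (b.0)\{b})) + (rec X. b.a.(b.(X + X) + (b.0)\{b}))) + (b.0)\{b} :: —b→ t3
  t3 = (rec X. b.a.(b.(X + X) + (b.0)\{b})) + (rec X. b.a.(b.(X + X) + (b.0)\{b})) :: —b→ t1
Coarsest stable partition (strong bisimilarity classes):
  B0 = {s0, s1, s2, s3}
  B1 = {t0, t3}
  B2 = {t1}
  B3 = {t2}
s0 ∈ B0, t0 ∈ B1 → different blocks

NO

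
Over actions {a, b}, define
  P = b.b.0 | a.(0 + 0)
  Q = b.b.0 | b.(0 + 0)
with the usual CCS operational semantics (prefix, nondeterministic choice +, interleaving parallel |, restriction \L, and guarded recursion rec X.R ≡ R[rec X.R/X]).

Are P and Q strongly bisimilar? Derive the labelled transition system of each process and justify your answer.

P ≁ Q

LTS(P): 6 reachable states
  p0 = b.b.0 | a.(0 + 0) has moves ··a··> p1, ··b··> p2
  p1 = b.b.0 | (0 + 0) has moves ··b··> p3
  p2 = b.0 | a.(0 + 0) has moves ··a··> p3, ··b··> p4
  p3 = b.0 | (0 + 0) has moves ··b··> p5
  p4 = 0 | a.(0 + 0) has moves ··a··> p5
  p5 = 0 | (0 + 0) has moves ·
LTS(Q): 6 reachable states
  q0 = b.b.0 | b.(0 + 0) has moves ··b··> q1, ··b··> q2
  q1 = b.0 | b.(0 + 0) has moves ··b··> q3, ··b··> q4
  q2 = b.b.0 | (0 + 0) has moves ··b··> q4
  q3 = 0 | b.(0 + 0) has moves ··b··> q5
  q4 = b.0 | (0 + 0) has moves ··b··> q5
  q5 = 0 | (0 + 0) has moves ·
Partition-refinement fixed point:
  B0 = {p0}
  B1 = {p2}
  B2 = {p3, q3, q4}
  B3 = {p5, q5}
  B4 = {p4}
  B5 = {p1, q1, q2}
  B6 = {q0}
p0 ∈ B0, q0 ∈ B6 → different blocks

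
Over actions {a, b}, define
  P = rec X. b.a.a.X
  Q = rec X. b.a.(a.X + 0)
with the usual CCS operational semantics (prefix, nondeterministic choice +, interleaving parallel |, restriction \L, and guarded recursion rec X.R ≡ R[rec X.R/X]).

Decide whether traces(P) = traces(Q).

P's transition system — 3 states:
  u0 = rec X. b.a.a.X has moves ··b··> u1
  u1 = a.a.(rec X. b.a.a.X) has moves ··a··> u2
  u2 = a.(rec X. b.a.a.X) has moves ··a··> u0
Q's transition system — 3 states:
  v0 = rec X. b.a.(a.X + 0) has moves ··b··> v1
  v1 = a.(a.(rec X. b.a.(a.X + 0)) + 0) has moves ··a··> v2
  v2 = a.(rec X. b.a.(a.X + 0)) + 0 has moves ··a··> v0
Partition-refinement fixed point:
  B0 = {u0, v0}
  B1 = {u1, v1}
  B2 = {u2, v2}
u0 ∈ B0, v0 ∈ B0 → same block
Bisimilar ⇒ trace-equivalent.

traces(P) = traces(Q)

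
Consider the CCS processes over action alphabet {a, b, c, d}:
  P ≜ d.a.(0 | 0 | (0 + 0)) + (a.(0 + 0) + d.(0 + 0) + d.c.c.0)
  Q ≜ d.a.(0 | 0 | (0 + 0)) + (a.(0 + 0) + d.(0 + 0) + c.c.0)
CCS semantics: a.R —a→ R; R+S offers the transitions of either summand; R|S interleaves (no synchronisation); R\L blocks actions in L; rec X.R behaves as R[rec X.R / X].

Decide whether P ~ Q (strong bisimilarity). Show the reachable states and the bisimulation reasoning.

LTS(P): 7 reachable states
  s0 = d.a.(0 | 0 | (0 + 0)) + (a.(0 + 0) + d.(0 + 0) + d.c.c.0) has moves ··a··> s1, ··d··> s1, ··d··> s2, ··d··> s3
  s1 = 0 + 0 has moves (no moves)
  s2 = a.(0 | 0 | (0 + 0)) has moves ··a··> s4
  s3 = c.c.0 has moves ··c··> s5
  s4 = 0 | 0 | (0 + 0) has moves (no moves)
  s5 = c.0 has moves ··c··> s6
  s6 = 0 has moves (no moves)
LTS(Q): 6 reachable states
  t0 = d.a.(0 | 0 | (0 + 0)) + (a.(0 + 0) + d.(0 + 0) + c.c.0) has moves ··a··> t1, ··c··> t2, ··d··> t1, ··d··> t3
  t1 = 0 + 0 has moves (no moves)
  t2 = c.0 has moves ··c··> t4
  t3 = a.(0 | 0 | (0 + 0)) has moves ··a··> t5
  t4 = 0 has moves (no moves)
  t5 = 0 | 0 | (0 + 0) has moves (no moves)
Partition-refinement fixed point:
  B0 = {s0}
  B1 = {s3}
  B2 = {s5, t2}
  B3 = {s1, s4, s6, t1, t4, t5}
  B4 = {s2, t3}
  B5 = {t0}
s0 ∈ B0, t0 ∈ B5 → different blocks

NO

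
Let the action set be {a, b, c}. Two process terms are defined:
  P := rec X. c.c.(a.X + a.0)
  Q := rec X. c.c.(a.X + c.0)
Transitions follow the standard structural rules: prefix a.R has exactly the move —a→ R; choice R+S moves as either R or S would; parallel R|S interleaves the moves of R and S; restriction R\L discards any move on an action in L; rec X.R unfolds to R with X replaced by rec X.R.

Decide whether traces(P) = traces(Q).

NO — witness ⟨ccc⟩

LTS(P): 4 reachable states
  p0 = rec X. c.c.(a.X + a.0) ⊢ -c-> p1
  p1 = c.(a.(rec X. c.c.(a.X + a.0)) + a.0) ⊢ -c-> p2
  p2 = a.(rec X. c.c.(a.X + a.0)) + a.0 ⊢ -a-> p0, -a-> p3
  p3 = 0 ⊢ ∅
LTS(Q): 4 reachable states
  q0 = rec X. c.c.(a.X + c.0) ⊢ -c-> q1
  q1 = c.(a.(rec X. c.c.(a.X + c.0)) + c.0) ⊢ -c-> q2
  q2 = a.(rec X. c.c.(a.X + c.0)) + c.0 ⊢ -a-> q0, -c-> q3
  q3 = 0 ⊢ ∅
Executing ccc from Q (initial set {q0}):
  step 1 (c): {q1}
  step 2 (c): {q2}
  step 3 (c): {q3}
  — Q admits the full trace.
Executing ccc from P (initial set {p0}):
  step 1 (c): {p1}
  step 2 (c): {p2}
  step 3 (c): ∅ (P stuck)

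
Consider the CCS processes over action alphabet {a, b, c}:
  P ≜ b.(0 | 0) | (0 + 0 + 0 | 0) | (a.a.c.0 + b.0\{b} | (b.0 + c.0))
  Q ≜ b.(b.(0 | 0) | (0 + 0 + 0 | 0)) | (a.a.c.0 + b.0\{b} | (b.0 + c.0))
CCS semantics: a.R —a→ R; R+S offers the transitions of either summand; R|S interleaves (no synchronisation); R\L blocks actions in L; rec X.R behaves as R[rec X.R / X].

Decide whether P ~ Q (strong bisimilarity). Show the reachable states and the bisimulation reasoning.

P ≁ Q

LTS(P): 14 reachable states
  p0 = b.(0 | 0) | (0 + 0 + 0 | 0) | (a.a.c.0 + b.0\{b} | (b.0 + c.0)) | —a→ p1, —b→ p2, —b→ p3, —b→ p4, —c→ p4
  p1 = b.(0 | 0) | (0 + 0 + 0 | 0) | a.c.0 | —a→ p5, —b→ p6
  p2 = 0 | 0 | (0 + 0 + 0 | 0) | (a.a.c.0 + b.0\{b} | (b.0 + c.0)) | —a→ p6, —b→ p7, —b→ p8, —c→ p8
  p3 = b.(0 | 0) | (0 + 0 + 0 | 0) | (0\{b} | (b.0 + c.0)) | —b→ p7, —b→ p9, —c→ p9
  p4 = b.(0 | 0) | (0 + 0 + 0 | 0) | (b.0\{b} | 0) | —b→ p8, —b→ p9
  p5 = b.(0 | 0) | (0 + 0 + 0 | 0) | c.0 | —b→ p10, —c→ p11
  p6 = 0 | 0 | (0 + 0 + 0 | 0) | a.c.0 | —a→ p10
  p7 = 0 | 0 | (0 + 0 + 0 | 0) | (0\{b} | (b.0 + c.0)) | —b→ p12, —c→ p12
  p8 = 0 | 0 | (0 + 0 + 0 | 0) | (b.0\{b} | 0) | —b→ p12
  p9 = b.(0 | 0) | (0 + 0 + 0 | 0) | (0\{b} | 0) | —b→ p12
  p10 = 0 | 0 | (0 + 0 + 0 | 0) | c.0 | —c→ p13
  p11 = b.(0 | 0) | (0 + 0 + 0 | 0) | 0 | —b→ p13
  p12 = 0 | 0 | (0 + 0 + 0 | 0) | (0\{b} | 0) | deadlocked
  p13 = 0 | 0 | (0 + 0 + 0 | 0) | 0 | deadlocked
LTS(Q): 21 reachable states
  q0 = b.(b.(0 | 0) | (0 + 0 + 0 | 0)) | (a.a.c.0 + b.0\{b} | (b.0 + c.0)) | —a→ q1, —b→ q2, —b→ q3, —b→ q4, —c→ q4
  q1 = b.(b.(0 | 0) | (0 + 0 + 0 | 0)) | a.c.0 | —a→ q5, —b→ q6
  q2 = b.(0 | 0) | (0 + 0 + 0 | 0) | (a.a.c.0 + b.0\{b} | (b.0 + c.0)) | —a→ q6, —b→ q7, —b→ q8, —b→ q9, —c→ q9
  q3 = b.(b.(0 | 0) | (0 + 0 + 0 | 0)) | (0\{b} | (b.0 + c.0)) | —b→ q10, —b→ q8, —c→ q10
  q4 = b.(b.(0 | 0) | (0 + 0 + 0 | 0)) | (b.0\{b} | 0) | —b→ q10, —b→ q9
  q5 = b.(b.(0 | 0) | (0 + 0 + 0 | 0)) | c.0 | —b→ q11, —c→ q12
  q6 = b.(0 | 0) | (0 + 0 + 0 | 0) | a.c.0 | —a→ q11, —b→ q13
  q7 = 0 | 0 | (0 + 0 + 0 | 0) | (a.a.c.0 + b.0\{b} | (b.0 + c.0)) | —a→ q13, —b→ q14, —b→ q15, —c→ q15
  q8 = b.(0 | 0) | (0 + 0 + 0 | 0) | (0\{b} | (b.0 + c.0)) | —b→ q14, —b→ q16, —c→ q16
  q9 = b.(0 | 0) | (0 + 0 + 0 | 0) | (b.0\{b} | 0) | —b→ q15, —b→ q16
  q10 = b.(b.(0 | 0) | (0 + 0 + 0 | 0)) | (0\{b} | 0) | —b→ q16
  q11 = b.(0 | 0) | (0 + 0 + 0 | 0) | c.0 | —b→ q17, —c→ q18
  q12 = b.(b.(0 | 0) | (0 + 0 + 0 | 0)) | 0 | —b→ q18
  q13 = 0 | 0 | (0 + 0 + 0 | 0) | a.c.0 | —a→ q17
  q14 = 0 | 0 | (0 + 0 + 0 | 0) | (0\{b} | (b.0 + c.0)) | —b→ q19, —c→ q19
  q15 = 0 | 0 | (0 + 0 + 0 | 0) | (b.0\{b} | 0) | —b→ q19
  q16 = b.(0 | 0) | (0 + 0 + 0 | 0) | (0\{b} | 0) | —b→ q19
  q17 = 0 | 0 | (0 + 0 + 0 | 0) | c.0 | —c→ q20
  q18 = b.(0 | 0) | (0 + 0 + 0 | 0) | 0 | —b→ q20
  q19 = 0 | 0 | (0 + 0 + 0 | 0) | (0\{b} | 0) | deadlocked
  q20 = 0 | 0 | (0 + 0 + 0 | 0) | 0 | deadlocked
Coarsest stable partition (strong bisimilarity classes):
  B0 = {p0, q2}
  B1 = {p3, q8}
  B2 = {p11, p8, p9, q15, q16, q18}
  B3 = {p12, p13, q19, q20}
  B4 = {p7, q14}
  B5 = {p4, q10, q12, q9}
  B6 = {p2, q7}
  B7 = {p6, q13}
  B8 = {p10, q17}
  B9 = {p1, q6}
  B10 = {p5, q11}
  B11 = {q0}
  B12 = {q4}
  B13 = {q3}
  B14 = {q1}
  B15 = {q5}
p0 ∈ B0, q0 ∈ B11 → different blocks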